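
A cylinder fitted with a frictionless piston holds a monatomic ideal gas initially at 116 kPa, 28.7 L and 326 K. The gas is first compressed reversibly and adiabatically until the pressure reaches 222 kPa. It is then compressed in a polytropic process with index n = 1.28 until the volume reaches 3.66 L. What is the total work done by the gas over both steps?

-10700 J

n = P₁V₁/(RT₁) = 116×28.7/(8.314×326) = 1.23 mol.
Step 1 — Adiabatic: T₂/T₁ = (P₂/P₁)^((γ−1)/γ) ⇒ T₂ = 326×(1.91)^0.400 = 423 K; V₂ = 19.4 L.
ΔU = nCvΔT = 1.23×12.5×(423−326) = 1480 J.
Q = 0 for an adiabatic process, so W = −ΔU = -1480 J.
State after step 1: P = 222 kPa, V = 19.4 L, T = 423 K.
Step 2 — Polytropic n=1.28: T₂ = T₁(V₁/V₂)^(n−1) = 423×(5.31)^0.28 = 675 K; P₂ = P₁(V₁/V₂)^n = 1880 kPa.
W = (P₁V₁−P₂V₂)/(n−1) = (222×19.4−1880×3.66)/0.28 = -9190 J.
ΔU = nCvΔT = 1.23×12.5×(675−423) = 3860 J.
Q = ΔU + W = -5330 J.
Net over both steps: W = -10700 J, Q = -5330 J, ΔU = 5340 J.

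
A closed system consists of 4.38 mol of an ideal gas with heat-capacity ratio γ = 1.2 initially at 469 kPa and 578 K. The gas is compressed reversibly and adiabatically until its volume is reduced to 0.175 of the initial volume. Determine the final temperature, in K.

819 K

V₁ = nRT₁/P₁ = 4.38×8.314×578/469 = 44.9 L.
Adiabatic: TV^(γ−1) = const ⇒ T₂ = 578×(5.71)^0.200 = 819 K; PV^γ = const ⇒ P₂ = 3800 kPa.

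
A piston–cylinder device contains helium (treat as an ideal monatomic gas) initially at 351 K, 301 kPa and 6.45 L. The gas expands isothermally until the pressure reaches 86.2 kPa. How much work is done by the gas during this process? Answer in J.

n = P₁V₁/(RT₁) = 301×6.45/(8.314×351) = 0.665 mol.
Isothermal: T stays 351 K; PV = const ⇒ V₂ = 22.5 L, P₂ = 86.2 kPa.
W = nRT ln(V₂/V₁) = 0.665×8.314×351×ln(3.49) = 2430 J.

2430 J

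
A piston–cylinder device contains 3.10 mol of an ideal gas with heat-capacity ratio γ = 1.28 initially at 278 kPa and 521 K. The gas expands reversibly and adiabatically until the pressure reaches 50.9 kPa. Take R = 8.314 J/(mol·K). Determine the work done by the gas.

14900 J

V₁ = nRT₁/P₁ = 3.10×8.314×521/278 = 48.3 L.
Adiabatic: T₂/T₁ = (P₂/P₁)^((γ−1)/γ) ⇒ T₂ = 521×(0.183)^0.219 = 359 K; V₂ = 182 L.
ΔU = nCvΔT = 3.10×29.7×(359−521) = -14900 J.
Q = 0 for an adiabatic process, so W = −ΔU = 14900 J.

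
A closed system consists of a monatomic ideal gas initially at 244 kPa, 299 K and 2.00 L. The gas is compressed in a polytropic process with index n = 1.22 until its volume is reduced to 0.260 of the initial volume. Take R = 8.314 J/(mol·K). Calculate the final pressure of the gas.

1260 kPa

Polytropic n=1.22: T₂ = T₁(V₁/V₂)^(n−1) = 299×(3.85)^0.22 = 402 K; P₂ = P₁(V₁/V₂)^n = 1260 kPa.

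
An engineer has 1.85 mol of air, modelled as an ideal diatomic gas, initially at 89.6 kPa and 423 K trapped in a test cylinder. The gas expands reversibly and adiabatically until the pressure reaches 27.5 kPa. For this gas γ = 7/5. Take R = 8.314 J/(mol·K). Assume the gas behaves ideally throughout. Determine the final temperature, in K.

302 K

V₁ = nRT₁/P₁ = 1.85×8.314×423/89.6 = 72.6 L.
Adiabatic: T₂/T₁ = (P₂/P₁)^((γ−1)/γ) ⇒ T₂ = 423×(0.307)^0.286 = 302 K; V₂ = 169 L.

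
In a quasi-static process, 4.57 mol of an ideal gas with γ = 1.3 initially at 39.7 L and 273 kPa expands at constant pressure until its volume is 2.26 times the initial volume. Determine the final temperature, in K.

T₁ = P₁V₁/(nR) = 273×39.7/(4.57×8.314) = 285 K.
Isobaric: P stays 273 kPa; V/T = const ⇒ T₂ = 645 K, V₂ = 89.7 L.

645 K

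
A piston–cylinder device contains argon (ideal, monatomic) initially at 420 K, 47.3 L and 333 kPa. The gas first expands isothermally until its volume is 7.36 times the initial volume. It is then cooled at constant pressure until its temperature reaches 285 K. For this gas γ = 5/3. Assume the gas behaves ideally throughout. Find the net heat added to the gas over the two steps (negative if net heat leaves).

n = P₁V₁/(RT₁) = 333×47.3/(8.314×420) = 4.51 mol.
Step 1 — Isothermal: T stays 420 K; PV = const ⇒ V₂ = 348 L, P₂ = 45.2 kPa.
ΔU = 0 (ideal gas, T constant).
W = nRT ln(V₂/V₁) = 4.51×8.314×420×ln(7.36) = 31400 J.
Q = ΔU + W = 31400 J.
State after step 1: P = 45.2 kPa, V = 348 L, T = 420 K.
Step 2 — Isobaric: P stays 45.2 kPa; V/T = const ⇒ T₂ = 285 K, V₂ = 236 L.
W = PΔV = 45.2×(236−348) kPa·L = -5060 J.
ΔU = nCvΔT = 4.51×12.5×(285−420) = -7590 J.
Q = ΔU + W = nCpΔT = -12700 J.
Net over both steps: W = 26400 J, Q = 18800 J, ΔU = -7590 J.

18800 J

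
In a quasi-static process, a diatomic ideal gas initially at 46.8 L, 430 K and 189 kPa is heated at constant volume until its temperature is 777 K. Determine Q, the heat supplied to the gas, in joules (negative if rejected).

17800 J

n = P₁V₁/(RT₁) = 189×46.8/(8.314×430) = 2.47 mol.
Isochoric: V stays 46.8 L; P/T = const ⇒ T₂ = 777 K, P₂ = 342 kPa.
W = 0 (no volume change).
ΔU = nCvΔT = 2.47×20.8×(777−430) = 17800 J.
Q = ΔU = 17800 J.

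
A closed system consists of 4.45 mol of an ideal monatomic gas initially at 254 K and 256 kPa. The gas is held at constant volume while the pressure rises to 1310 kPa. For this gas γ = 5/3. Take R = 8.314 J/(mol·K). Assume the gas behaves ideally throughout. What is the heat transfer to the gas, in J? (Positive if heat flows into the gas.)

V₁ = nRT₁/P₁ = 4.45×8.314×254/256 = 36.7 L.
Isochoric: V stays 36.7 L; P/T = const ⇒ T₂ = 1300 K, P₂ = 1310 kPa.
W = 0 (no volume change).
ΔU = nCvΔT = 4.45×12.5×(1300−254) = 58000 J.
Q = ΔU = 58000 J.

58000 J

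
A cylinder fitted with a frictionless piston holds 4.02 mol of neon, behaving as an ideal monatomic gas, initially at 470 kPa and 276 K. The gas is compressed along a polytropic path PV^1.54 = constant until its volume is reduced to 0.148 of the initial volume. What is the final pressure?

V₁ = nRT₁/P₁ = 4.02×8.314×276/470 = 19.6 L.
Polytropic n=1.54: T₂ = T₁(V₁/V₂)^(n−1) = 276×(6.76)^0.54 = 774 K; P₂ = P₁(V₁/V₂)^n = 8910 kPa.

8910 kPa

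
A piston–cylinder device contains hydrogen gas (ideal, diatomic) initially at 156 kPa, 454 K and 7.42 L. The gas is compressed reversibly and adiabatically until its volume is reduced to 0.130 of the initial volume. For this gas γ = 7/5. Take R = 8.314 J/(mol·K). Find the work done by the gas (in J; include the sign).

n = P₁V₁/(RT₁) = 156×7.42/(8.314×454) = 0.307 mol.
Adiabatic: TV^(γ−1) = const ⇒ T₂ = 454×(7.69)^0.400 = 1030 K; PV^γ = const ⇒ P₂ = 2710 kPa.
ΔU = nCvΔT = 0.307×20.8×(1030−454) = 3650 J.
Q = 0 for an adiabatic process, so W = −ΔU = -3650 J.

-3650 J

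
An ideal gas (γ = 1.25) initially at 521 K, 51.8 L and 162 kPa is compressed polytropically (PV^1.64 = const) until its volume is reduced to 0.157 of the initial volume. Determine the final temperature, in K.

1700 K

Polytropic n=1.64: T₂ = T₁(V₁/V₂)^(n−1) = 521×(6.37)^0.64 = 1700 K; P₂ = P₁(V₁/V₂)^n = 3370 kPa.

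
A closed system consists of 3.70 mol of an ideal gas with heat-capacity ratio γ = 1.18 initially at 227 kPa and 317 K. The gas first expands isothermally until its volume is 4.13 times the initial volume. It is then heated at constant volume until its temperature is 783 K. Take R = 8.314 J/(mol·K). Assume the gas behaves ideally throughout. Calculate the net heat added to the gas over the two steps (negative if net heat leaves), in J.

93500 J

V₁ = nRT₁/P₁ = 3.70×8.314×317/227 = 43.0 L.
Step 1 — Isothermal: T stays 317 K; PV = const ⇒ V₂ = 177 L, P₂ = 55.0 kPa.
ΔU = 0 (ideal gas, T constant).
W = nRT ln(V₂/V₁) = 3.70×8.314×317×ln(4.13) = 13800 J.
Q = ΔU + W = 13800 J.
State after step 1: P = 55.0 kPa, V = 177 L, T = 317 K.
Step 2 — Isochoric: V stays 177 L; P/T = const ⇒ T₂ = 783 K, P₂ = 136 kPa.
W = 0 (no volume change).
ΔU = nCvΔT = 3.70×46.2×(783−317) = 79600 J.
Q = ΔU = 79600 J.
Net over both steps: W = 13800 J, Q = 93500 J, ΔU = 79600 J.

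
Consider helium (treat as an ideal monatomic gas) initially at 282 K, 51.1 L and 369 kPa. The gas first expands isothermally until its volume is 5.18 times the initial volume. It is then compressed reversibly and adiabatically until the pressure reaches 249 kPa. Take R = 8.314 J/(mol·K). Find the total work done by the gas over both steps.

12600 J

n = P₁V₁/(RT₁) = 369×51.1/(8.314×282) = 8.04 mol.
Step 1 — Isothermal: T stays 282 K; PV = const ⇒ V₂ = 265 L, P₂ = 71.2 kPa.
ΔU = 0 (ideal gas, T constant).
W = nRT ln(V₂/V₁) = 8.04×8.314×282×ln(5.18) = 31000 J.
Q = ΔU + W = 31000 J.
State after step 1: P = 71.2 kPa, V = 265 L, T = 282 K.
Step 2 — Adiabatic: T₂/T₁ = (P₂/P₁)^((γ−1)/γ) ⇒ T₂ = 282×(3.50)^0.400 = 465 K; V₂ = 125 L.
ΔU = nCvΔT = 8.04×12.5×(465−282) = 18400 J.
Q = 0 for an adiabatic process, so W = −ΔU = -18400 J.
Net over both steps: W = 12600 J, Q = 31000 J, ΔU = 18400 J.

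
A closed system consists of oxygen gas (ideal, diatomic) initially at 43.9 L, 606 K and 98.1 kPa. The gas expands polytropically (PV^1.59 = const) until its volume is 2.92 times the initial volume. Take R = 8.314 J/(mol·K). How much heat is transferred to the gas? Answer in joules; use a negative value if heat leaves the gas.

n = P₁V₁/(RT₁) = 98.1×43.9/(8.314×606) = 0.855 mol.
Polytropic n=1.59: T₂ = T₁(V₁/V₂)^(n−1) = 606×(0.342)^0.59 = 322 K; P₂ = P₁(V₁/V₂)^n = 17.9 kPa.
W = (P₁V₁−P₂V₂)/(n−1) = (98.1×43.9−17.9×128)/0.59 = 3420 J.
ΔU = nCvΔT = 0.855×20.8×(322−606) = -5050 J.
Q = ΔU + W = -1620 J.

-1620 J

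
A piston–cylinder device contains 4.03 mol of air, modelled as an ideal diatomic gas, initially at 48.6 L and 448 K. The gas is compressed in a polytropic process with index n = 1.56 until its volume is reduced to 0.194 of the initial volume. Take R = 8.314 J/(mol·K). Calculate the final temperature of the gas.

P₁ = nRT₁/V₁ = 4.03×8.314×448/48.6 = 309 kPa.
Polytropic n=1.56: T₂ = T₁(V₁/V₂)^(n−1) = 448×(5.15)^0.56 = 1120 K; P₂ = P₁(V₁/V₂)^n = 3990 kPa.

1120 K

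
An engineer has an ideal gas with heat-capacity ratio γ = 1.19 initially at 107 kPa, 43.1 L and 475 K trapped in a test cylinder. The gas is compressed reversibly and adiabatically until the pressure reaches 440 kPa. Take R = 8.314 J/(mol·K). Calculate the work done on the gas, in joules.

n = P₁V₁/(RT₁) = 107×43.1/(8.314×475) = 1.17 mol.
Adiabatic: T₂/T₁ = (P₂/P₁)^((γ−1)/γ) ⇒ T₂ = 475×(4.11)^0.160 = 595 K; V₂ = 13.1 L.
ΔU = nCvΔT = 1.17×43.8×(595−475) = 6150 J.
Q = 0 for an adiabatic process, so W = −ΔU = -6150 J.
Work done on the gas = −W_by = 6150 J.

6150 J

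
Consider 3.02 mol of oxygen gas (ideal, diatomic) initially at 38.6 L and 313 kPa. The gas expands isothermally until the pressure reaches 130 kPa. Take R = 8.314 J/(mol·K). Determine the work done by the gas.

10600 J

T₁ = P₁V₁/(nR) = 313×38.6/(3.02×8.314) = 481 K.
Isothermal: T stays 481 K; PV = const ⇒ V₂ = 92.9 L, P₂ = 130 kPa.
W = nRT ln(V₂/V₁) = 3.02×8.314×481×ln(2.41) = 10600 J.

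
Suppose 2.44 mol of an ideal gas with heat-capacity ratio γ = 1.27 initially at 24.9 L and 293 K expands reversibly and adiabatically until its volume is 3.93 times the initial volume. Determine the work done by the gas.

6800 J

P₁ = nRT₁/V₁ = 2.44×8.314×293/24.9 = 239 kPa.
Adiabatic: TV^(γ−1) = const ⇒ T₂ = 293×(0.254)^0.270 = 202 K; PV^γ = const ⇒ P₂ = 42.0 kPa.
ΔU = nCvΔT = 2.44×30.8×(202−293) = -6800 J.
Q = 0 for an adiabatic process, so W = −ΔU = 6800 J.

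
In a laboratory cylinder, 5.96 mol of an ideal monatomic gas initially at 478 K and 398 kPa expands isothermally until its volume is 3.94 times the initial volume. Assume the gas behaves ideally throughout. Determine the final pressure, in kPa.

V₁ = nRT₁/P₁ = 5.96×8.314×478/398 = 59.5 L.
Isothermal: T stays 478 K; PV = const ⇒ V₂ = 234 L, P₂ = 101 kPa.

101 kPa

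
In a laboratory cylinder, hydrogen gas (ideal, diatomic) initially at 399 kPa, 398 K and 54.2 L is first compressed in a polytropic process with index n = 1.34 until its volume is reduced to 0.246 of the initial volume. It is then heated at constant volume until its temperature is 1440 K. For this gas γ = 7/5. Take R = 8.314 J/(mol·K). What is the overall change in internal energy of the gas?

n = P₁V₁/(RT₁) = 399×54.2/(8.314×398) = 6.54 mol.
Step 1 — Polytropic n=1.34: T₂ = T₁(V₁/V₂)^(n−1) = 398×(4.07)^0.34 = 641 K; P₂ = P₁(V₁/V₂)^n = 2610 kPa.
W = (P₁V₁−P₂V₂)/(n−1) = (399×54.2−2610×13.3)/0.34 = -38900 J.
ΔU = nCvΔT = 6.54×20.8×(641−398) = 33000 J.
Q = ΔU + W = -5830 J.
State after step 1: P = 2610 kPa, V = 13.3 L, T = 641 K.
Step 2 — Isochoric: V stays 13.3 L; P/T = const ⇒ T₂ = 1440 K, P₂ = 5870 kPa.
W = 0 (no volume change).
ΔU = nCvΔT = 6.54×20.8×(1440−641) = 109000 J.
Q = ΔU = 109000 J.
Net over both steps: W = -38900 J, Q = 103000 J, ΔU = 142000 J.

142000 J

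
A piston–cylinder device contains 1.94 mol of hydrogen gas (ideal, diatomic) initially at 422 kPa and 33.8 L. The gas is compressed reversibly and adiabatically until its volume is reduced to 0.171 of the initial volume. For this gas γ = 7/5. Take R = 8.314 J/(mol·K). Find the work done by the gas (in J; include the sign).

-36600 J

T₁ = P₁V₁/(nR) = 422×33.8/(1.94×8.314) = 884 K.
Adiabatic: TV^(γ−1) = const ⇒ T₂ = 884×(5.85)^0.400 = 1790 K; PV^γ = const ⇒ P₂ = 5000 kPa.
ΔU = nCvΔT = 1.94×20.8×(1790−884) = 36600 J.
Q = 0 for an adiabatic process, so W = −ΔU = -36600 J.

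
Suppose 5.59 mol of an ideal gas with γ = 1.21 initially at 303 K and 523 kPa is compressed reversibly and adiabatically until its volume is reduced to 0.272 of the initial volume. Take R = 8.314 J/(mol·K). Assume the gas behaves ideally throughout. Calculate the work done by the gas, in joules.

-21100 J

V₁ = nRT₁/P₁ = 5.59×8.314×303/523 = 26.9 L.
Adiabatic: TV^(γ−1) = const ⇒ T₂ = 303×(3.68)^0.210 = 398 K; PV^γ = const ⇒ P₂ = 2530 kPa.
ΔU = nCvΔT = 5.59×39.6×(398−303) = 21100 J.
Q = 0 for an adiabatic process, so W = −ΔU = -21100 J.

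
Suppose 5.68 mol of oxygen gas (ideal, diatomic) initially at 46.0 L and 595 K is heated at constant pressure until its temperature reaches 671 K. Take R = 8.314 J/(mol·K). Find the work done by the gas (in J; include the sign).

P₁ = nRT₁/V₁ = 5.68×8.314×595/46.0 = 611 kPa.
Isobaric: P stays 611 kPa; V/T = const ⇒ T₂ = 671 K, V₂ = 51.9 L.
W = PΔV = 611×(51.9−46.0) kPa·L = 3590 J.

3590 J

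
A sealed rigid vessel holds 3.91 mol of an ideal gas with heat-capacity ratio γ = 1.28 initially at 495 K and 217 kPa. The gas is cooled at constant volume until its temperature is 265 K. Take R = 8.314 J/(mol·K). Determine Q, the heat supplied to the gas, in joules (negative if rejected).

-26700 J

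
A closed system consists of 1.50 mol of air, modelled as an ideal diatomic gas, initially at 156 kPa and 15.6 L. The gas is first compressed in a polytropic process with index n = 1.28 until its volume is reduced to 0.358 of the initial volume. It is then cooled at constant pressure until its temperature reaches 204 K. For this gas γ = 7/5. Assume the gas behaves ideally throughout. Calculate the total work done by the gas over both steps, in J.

-3600 J

T₁ = P₁V₁/(nR) = 156×15.6/(1.50×8.314) = 195 K.
Step 1 — Polytropic n=1.28: T₂ = T₁(V₁/V₂)^(n−1) = 195×(2.79)^0.28 = 260 K; P₂ = P₁(V₁/V₂)^n = 581 kPa.
W = (P₁V₁−P₂V₂)/(n−1) = (156×15.6−581×5.58)/0.28 = -2900 J.
ΔU = nCvΔT = 1.50×20.8×(260−195) = 2030 J.
Q = ΔU + W = -869 J.
State after step 1: P = 581 kPa, V = 5.58 L, T = 260 K.
Step 2 — Isobaric: P stays 581 kPa; V/T = const ⇒ T₂ = 204 K, V₂ = 4.38 L.
W = PΔV = 581×(4.38−5.58) kPa·L = -701 J.
ΔU = nCvΔT = 1.50×20.8×(204−260) = -1750 J.
Q = ΔU + W = nCpΔT = -2450 J.
Net over both steps: W = -3600 J, Q = -3320 J, ΔU = 276 J.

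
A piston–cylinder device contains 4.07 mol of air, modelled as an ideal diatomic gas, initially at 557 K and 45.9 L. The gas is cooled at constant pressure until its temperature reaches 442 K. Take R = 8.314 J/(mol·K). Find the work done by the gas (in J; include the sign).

P₁ = nRT₁/V₁ = 4.07×8.314×557/45.9 = 411 kPa.
Isobaric: P stays 411 kPa; V/T = const ⇒ T₂ = 442 K, V₂ = 36.4 L.
W = PΔV = 411×(36.4−45.9) kPa·L = -3890 J.

-3890 J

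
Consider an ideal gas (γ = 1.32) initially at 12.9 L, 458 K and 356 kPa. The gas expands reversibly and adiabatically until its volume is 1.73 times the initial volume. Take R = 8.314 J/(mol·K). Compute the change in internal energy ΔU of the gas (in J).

n = P₁V₁/(RT₁) = 356×12.9/(8.314×458) = 1.21 mol.
Adiabatic: TV^(γ−1) = const ⇒ T₂ = 458×(0.578)^0.320 = 384 K; PV^γ = const ⇒ P₂ = 173 kPa.
For an ideal gas ΔU = nCvΔT with Cv = R/(γ−1) = 26.0 J/(mol·K).
ΔU = 1.21×26.0×(384−458) = -2310 J.

-2310 J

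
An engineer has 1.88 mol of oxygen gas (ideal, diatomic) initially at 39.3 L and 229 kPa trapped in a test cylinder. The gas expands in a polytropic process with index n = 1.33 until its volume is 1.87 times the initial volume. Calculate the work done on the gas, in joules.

-5090 J

T₁ = P₁V₁/(nR) = 229×39.3/(1.88×8.314) = 576 K.
Polytropic n=1.33: T₂ = T₁(V₁/V₂)^(n−1) = 576×(0.535)^0.33 = 468 K; P₂ = P₁(V₁/V₂)^n = 99.6 kPa.
W = (P₁V₁−P₂V₂)/(n−1) = (229×39.3−99.6×73.5)/0.33 = 5090 J.
Work done on the gas = −W_by = -5090 J.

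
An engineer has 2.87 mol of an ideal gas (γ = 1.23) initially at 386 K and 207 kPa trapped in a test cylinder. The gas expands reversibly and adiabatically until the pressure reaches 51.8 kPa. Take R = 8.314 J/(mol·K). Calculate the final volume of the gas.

V₁ = nRT₁/P₁ = 2.87×8.314×386/207 = 44.5 L.
Adiabatic: T₂/T₁ = (P₂/P₁)^((γ−1)/γ) ⇒ T₂ = 386×(0.250)^0.187 = 298 K; V₂ = 137 L.

137 L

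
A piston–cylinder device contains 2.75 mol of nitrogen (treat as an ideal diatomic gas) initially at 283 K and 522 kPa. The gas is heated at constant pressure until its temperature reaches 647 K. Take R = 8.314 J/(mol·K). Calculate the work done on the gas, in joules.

V₁ = nRT₁/P₁ = 2.75×8.314×283/522 = 12.4 L.
Isobaric: P stays 522 kPa; V/T = const ⇒ T₂ = 647 K, V₂ = 28.3 L.
W = PΔV = 522×(28.3−12.4) kPa·L = 8320 J.
Work done on the gas = −W_by = -8320 J.

-8320 J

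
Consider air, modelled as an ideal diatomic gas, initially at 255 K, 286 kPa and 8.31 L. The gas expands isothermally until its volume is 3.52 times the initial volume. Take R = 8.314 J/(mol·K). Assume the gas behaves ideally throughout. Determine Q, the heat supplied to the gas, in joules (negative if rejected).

2990 J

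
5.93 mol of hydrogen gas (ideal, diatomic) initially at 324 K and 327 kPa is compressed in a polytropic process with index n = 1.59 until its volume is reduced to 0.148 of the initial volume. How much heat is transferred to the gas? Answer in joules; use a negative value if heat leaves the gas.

26800 J

V₁ = nRT₁/P₁ = 5.93×8.314×324/327 = 48.8 L.
Polytropic n=1.59: T₂ = T₁(V₁/V₂)^(n−1) = 324×(6.76)^0.59 = 1000 K; P₂ = P₁(V₁/V₂)^n = 6820 kPa.
W = (P₁V₁−P₂V₂)/(n−1) = (327×48.8−6820×7.23)/0.59 = -56500 J.
ΔU = nCvΔT = 5.93×20.8×(1000−324) = 83300 J.
Q = ΔU + W = 26800 J.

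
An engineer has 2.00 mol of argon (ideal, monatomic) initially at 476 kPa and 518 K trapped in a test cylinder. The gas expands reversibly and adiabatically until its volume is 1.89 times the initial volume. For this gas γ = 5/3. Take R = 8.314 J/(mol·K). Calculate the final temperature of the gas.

V₁ = nRT₁/P₁ = 2.00×8.314×518/476 = 18.1 L.
Adiabatic: TV^(γ−1) = const ⇒ T₂ = 518×(0.529)^0.667 = 339 K; PV^γ = const ⇒ P₂ = 165 kPa.

339 K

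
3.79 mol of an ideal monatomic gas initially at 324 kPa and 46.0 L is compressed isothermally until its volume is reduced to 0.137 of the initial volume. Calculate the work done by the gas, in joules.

T₁ = P₁V₁/(nR) = 324×46.0/(3.79×8.314) = 473 K.
Isothermal: T stays 473 K; PV = const ⇒ V₂ = 6.30 L, P₂ = 2360 kPa.
W = nRT ln(V₂/V₁) = 3.79×8.314×473×ln(0.137) = -29600 J.

-29600 J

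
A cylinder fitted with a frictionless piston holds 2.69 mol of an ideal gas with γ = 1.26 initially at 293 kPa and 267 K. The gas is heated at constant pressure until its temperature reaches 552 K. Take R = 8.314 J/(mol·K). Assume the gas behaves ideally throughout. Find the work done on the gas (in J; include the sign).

-6370 J

V₁ = nRT₁/P₁ = 2.69×8.314×267/293 = 20.4 L.
Isobaric: P stays 293 kPa; V/T = const ⇒ T₂ = 552 K, V₂ = 42.1 L.
W = PΔV = 293×(42.1−20.4) kPa·L = 6370 J.
Work done on the gas = −W_by = -6370 J.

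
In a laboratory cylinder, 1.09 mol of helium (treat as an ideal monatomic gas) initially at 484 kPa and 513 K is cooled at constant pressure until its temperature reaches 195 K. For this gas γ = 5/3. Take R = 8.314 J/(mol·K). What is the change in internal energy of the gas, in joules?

V₁ = nRT₁/P₁ = 1.09×8.314×513/484 = 9.61 L.
Isobaric: P stays 484 kPa; V/T = const ⇒ T₂ = 195 K, V₂ = 3.65 L.
For an ideal gas ΔU = nCvΔT with Cv = (3/2)R = 12.5 J/(mol·K).
ΔU = 1.09×12.5×(195−513) = -4320 J.

-4320 J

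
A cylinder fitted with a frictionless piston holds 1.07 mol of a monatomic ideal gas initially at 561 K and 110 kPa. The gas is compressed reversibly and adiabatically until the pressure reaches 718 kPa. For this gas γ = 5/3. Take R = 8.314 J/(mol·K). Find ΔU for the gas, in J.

V₁ = nRT₁/P₁ = 1.07×8.314×561/110 = 45.4 L.
Adiabatic: T₂/T₁ = (P₂/P₁)^((γ−1)/γ) ⇒ T₂ = 561×(6.53)^0.400 = 1190 K; V₂ = 14.7 L.
For an ideal gas ΔU = nCvΔT with Cv = (3/2)R = 12.5 J/(mol·K).
ΔU = 1.07×12.5×(1190−561) = 8370 J.

8370 J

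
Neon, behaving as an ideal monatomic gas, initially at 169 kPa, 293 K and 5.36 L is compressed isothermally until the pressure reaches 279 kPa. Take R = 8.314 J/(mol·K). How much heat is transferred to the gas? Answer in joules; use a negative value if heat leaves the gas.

n = P₁V₁/(RT₁) = 169×5.36/(8.314×293) = 0.372 mol.
Isothermal: T stays 293 K; PV = const ⇒ V₂ = 3.25 L, P₂ = 279 kPa.
ΔU = 0 (ideal gas, T constant).
W = nRT ln(V₂/V₁) = 0.372×8.314×293×ln(0.606) = -454 J.
Q = ΔU + W = -454 J.

-454 J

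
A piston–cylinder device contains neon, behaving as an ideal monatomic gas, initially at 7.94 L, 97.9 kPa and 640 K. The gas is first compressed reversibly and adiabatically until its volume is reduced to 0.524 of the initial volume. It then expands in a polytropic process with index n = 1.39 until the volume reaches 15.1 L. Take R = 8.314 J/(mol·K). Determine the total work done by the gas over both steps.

584 J

n = P₁V₁/(RT₁) = 97.9×7.94/(8.314×640) = 0.146 mol.
Step 1 — Adiabatic: TV^(γ−1) = const ⇒ T₂ = 640×(1.91)^0.667 = 985 K; PV^γ = const ⇒ P₂ = 287 kPa.
ΔU = nCvΔT = 0.146×12.5×(985−640) = 628 J.
Q = 0 for an adiabatic process, so W = −ΔU = -628 J.
State after step 1: P = 287 kPa, V = 4.16 L, T = 985 K.
Step 2 — Polytropic n=1.39: T₂ = T₁(V₁/V₂)^(n−1) = 985×(0.276)^0.39 = 596 K; P₂ = P₁(V₁/V₂)^n = 47.9 kPa.
W = (P₁V₁−P₂V₂)/(n−1) = (287×4.16−47.9×15.1)/0.39 = 1210 J.
ΔU = nCvΔT = 0.146×12.5×(596−985) = -709 J.
Q = ΔU + W = 503 J.
Net over both steps: W = 584 J, Q = 503 J, ΔU = -80.9 J.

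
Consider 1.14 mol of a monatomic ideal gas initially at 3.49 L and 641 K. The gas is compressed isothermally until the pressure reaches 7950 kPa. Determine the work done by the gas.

P₁ = nRT₁/V₁ = 1.14×8.314×641/3.49 = 1740 kPa.
Isothermal: T stays 641 K; PV = const ⇒ V₂ = 0.764 L, P₂ = 7950 kPa.
W = nRT ln(V₂/V₁) = 1.14×8.314×641×ln(0.219) = -9230 J.

-9230 J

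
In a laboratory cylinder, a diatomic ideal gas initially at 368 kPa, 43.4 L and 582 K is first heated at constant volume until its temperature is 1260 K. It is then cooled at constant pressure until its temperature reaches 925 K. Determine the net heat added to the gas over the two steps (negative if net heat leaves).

n = P₁V₁/(RT₁) = 368×43.4/(8.314×582) = 3.30 mol.
Step 1 — Isochoric: V stays 43.4 L; P/T = const ⇒ T₂ = 1260 K, P₂ = 797 kPa.
W = 0 (no volume change).
ΔU = nCvΔT = 3.30×20.8×(1260−582) = 46500 J.
Q = ΔU = 46500 J.
State after step 1: P = 797 kPa, V = 43.4 L, T = 1260 K.
Step 2 — Isobaric: P stays 797 kPa; V/T = const ⇒ T₂ = 925 K, V₂ = 31.9 L.
W = PΔV = 797×(31.9−43.4) kPa·L = -9190 J.
ΔU = nCvΔT = 3.30×20.8×(925−1260) = -23000 J.
Q = ΔU + W = nCpΔT = -32200 J.
Net over both steps: W = -9190 J, Q = 14300 J, ΔU = 23500 J.

14300 J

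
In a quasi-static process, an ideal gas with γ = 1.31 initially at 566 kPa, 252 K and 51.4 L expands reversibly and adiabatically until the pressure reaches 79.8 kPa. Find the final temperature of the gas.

159 K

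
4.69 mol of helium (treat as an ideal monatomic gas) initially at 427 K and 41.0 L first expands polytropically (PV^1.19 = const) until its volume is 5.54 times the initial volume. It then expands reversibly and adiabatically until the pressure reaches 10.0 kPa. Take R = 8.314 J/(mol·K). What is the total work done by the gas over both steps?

P₁ = nRT₁/V₁ = 4.69×8.314×427/41.0 = 406 kPa.
Step 1 — Polytropic n=1.19: T₂ = T₁(V₁/V₂)^(n−1) = 427×(0.181)^0.19 = 308 K; P₂ = P₁(V₁/V₂)^n = 52.9 kPa.
W = (P₁V₁−P₂V₂)/(n−1) = (406×41.0−52.9×227)/0.19 = 24300 J.
ΔU = nCvΔT = 4.69×12.5×(308−427) = -6930 J.
Q = ΔU + W = 17400 J.
State after step 1: P = 52.9 kPa, V = 227 L, T = 308 K.
Step 2 — Adiabatic: T₂/T₁ = (P₂/P₁)^((γ−1)/γ) ⇒ T₂ = 308×(0.189)^0.400 = 158 K; V₂ = 617 L.
ΔU = nCvΔT = 4.69×12.5×(158−308) = -8780 J.
Q = 0 for an adiabatic process, so W = −ΔU = 8780 J.
Net over both steps: W = 33100 J, Q = 17400 J, ΔU = -15700 J.

33100 J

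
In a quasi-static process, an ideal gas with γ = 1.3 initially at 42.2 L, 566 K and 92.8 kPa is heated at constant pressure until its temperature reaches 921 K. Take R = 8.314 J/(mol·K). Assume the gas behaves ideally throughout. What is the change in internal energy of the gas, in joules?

n = P₁V₁/(RT₁) = 92.8×42.2/(8.314×566) = 0.832 mol.
Isobaric: P stays 92.8 kPa; V/T = const ⇒ T₂ = 921 K, V₂ = 68.7 L.
For an ideal gas ΔU = nCvΔT with Cv = R/(γ−1) = 27.7 J/(mol·K).
ΔU = 0.832×27.7×(921−566) = 8190 J.

8190 J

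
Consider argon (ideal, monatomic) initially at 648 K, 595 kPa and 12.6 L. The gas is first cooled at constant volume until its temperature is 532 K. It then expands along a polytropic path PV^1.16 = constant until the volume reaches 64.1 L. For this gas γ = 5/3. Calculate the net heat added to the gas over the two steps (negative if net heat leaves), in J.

n = P₁V₁/(RT₁) = 595×12.6/(8.314×648) = 1.39 mol.
Step 1 — Isochoric: V stays 12.6 L; P/T = const ⇒ T₂ = 532 K, P₂ = 488 kPa.
W = 0 (no volume change).
ΔU = nCvΔT = 1.39×12.5×(532−648) = -2010 J.
Q = ΔU = -2010 J.
State after step 1: P = 488 kPa, V = 12.6 L, T = 532 K.
Step 2 — Polytropic n=1.16: T₂ = T₁(V₁/V₂)^(n−1) = 532×(0.197)^0.16 = 410 K; P₂ = P₁(V₁/V₂)^n = 74.0 kPa.
W = (P₁V₁−P₂V₂)/(n−1) = (488×12.6−74.0×64.1)/0.16 = 8820 J.
ΔU = nCvΔT = 1.39×12.5×(410−532) = -2120 J.
Q = ΔU + W = 6700 J.
Net over both steps: W = 8820 J, Q = 4690 J, ΔU = -4130 J.

4690 J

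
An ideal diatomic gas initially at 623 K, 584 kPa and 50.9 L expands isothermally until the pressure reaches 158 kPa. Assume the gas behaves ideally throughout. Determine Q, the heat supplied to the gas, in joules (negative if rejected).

38900 J

n = P₁V₁/(RT₁) = 584×50.9/(8.314×623) = 5.74 mol.
Isothermal: T stays 623 K; PV = const ⇒ V₂ = 188 L, P₂ = 158 kPa.
ΔU = 0 (ideal gas, T constant).
W = nRT ln(V₂/V₁) = 5.74×8.314×623×ln(3.70) = 38900 J.
Q = ΔU + W = 38900 J.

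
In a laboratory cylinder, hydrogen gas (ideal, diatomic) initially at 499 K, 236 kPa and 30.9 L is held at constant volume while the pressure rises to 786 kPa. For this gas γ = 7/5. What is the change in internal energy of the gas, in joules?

n = P₁V₁/(RT₁) = 236×30.9/(8.314×499) = 1.76 mol.
Isochoric: V stays 30.9 L; P/T = const ⇒ T₂ = 1660 K, P₂ = 786 kPa.
For an ideal gas ΔU = nCvΔT with Cv = (5/2)R = 20.8 J/(mol·K).
ΔU = 1.76×20.8×(1660−499) = 42500 J.

42500 J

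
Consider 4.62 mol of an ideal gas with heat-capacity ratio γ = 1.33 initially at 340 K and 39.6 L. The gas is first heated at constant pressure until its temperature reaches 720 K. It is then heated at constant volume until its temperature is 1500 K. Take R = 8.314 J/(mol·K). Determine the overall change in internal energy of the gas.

135000 J

P₁ = nRT₁/V₁ = 4.62×8.314×340/39.6 = 330 kPa.
Step 1 — Isobaric: P stays 330 kPa; V/T = const ⇒ T₂ = 720 K, V₂ = 83.9 L.
W = PΔV = 330×(83.9−39.6) kPa·L = 14600 J.
ΔU = nCvΔT = 4.62×25.2×(720−340) = 44200 J.
Q = ΔU + W = nCpΔT = 58800 J.
State after step 1: P = 330 kPa, V = 83.9 L, T = 720 K.
Step 2 — Isochoric: V stays 83.9 L; P/T = const ⇒ T₂ = 1500 K, P₂ = 687 kPa.
W = 0 (no volume change).
ΔU = nCvΔT = 4.62×25.2×(1500−720) = 90800 J.
Q = ΔU = 90800 J.
Net over both steps: W = 14600 J, Q = 150000 J, ΔU = 135000 J.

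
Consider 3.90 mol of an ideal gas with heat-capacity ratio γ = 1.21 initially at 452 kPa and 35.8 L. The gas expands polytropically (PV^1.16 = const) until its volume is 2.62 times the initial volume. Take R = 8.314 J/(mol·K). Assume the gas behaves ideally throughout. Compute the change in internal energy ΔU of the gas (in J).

-11000 J

T₁ = P₁V₁/(nR) = 452×35.8/(3.90×8.314) = 499 K.
Polytropic n=1.16: T₂ = T₁(V₁/V₂)^(n−1) = 499×(0.382)^0.16 = 428 K; P₂ = P₁(V₁/V₂)^n = 148 kPa.
For an ideal gas ΔU = nCvΔT with Cv = R/(γ−1) = 39.6 J/(mol·K).
ΔU = 3.90×39.6×(428−499) = -11000 J.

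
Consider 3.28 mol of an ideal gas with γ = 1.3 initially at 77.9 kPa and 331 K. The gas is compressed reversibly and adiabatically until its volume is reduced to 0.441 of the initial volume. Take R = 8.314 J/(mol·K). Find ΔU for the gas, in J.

V₁ = nRT₁/P₁ = 3.28×8.314×331/77.9 = 116 L.
Adiabatic: TV^(γ−1) = const ⇒ T₂ = 331×(2.27)^0.300 = 423 K; PV^γ = const ⇒ P₂ = 226 kPa.
For an ideal gas ΔU = nCvΔT with Cv = R/(γ−1) = 27.7 J/(mol·K).
ΔU = 3.28×27.7×(423−331) = 8380 J.

8380 J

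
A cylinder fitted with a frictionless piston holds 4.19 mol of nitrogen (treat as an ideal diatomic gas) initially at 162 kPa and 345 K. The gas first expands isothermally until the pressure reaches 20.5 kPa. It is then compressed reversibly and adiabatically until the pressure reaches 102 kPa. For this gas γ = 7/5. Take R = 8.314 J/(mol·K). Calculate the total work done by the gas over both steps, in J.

7370 J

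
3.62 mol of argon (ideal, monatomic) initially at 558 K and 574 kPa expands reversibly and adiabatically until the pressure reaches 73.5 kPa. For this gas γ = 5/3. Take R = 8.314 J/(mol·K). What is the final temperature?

245 K

V₁ = nRT₁/P₁ = 3.62×8.314×558/574 = 29.3 L.
Adiabatic: T₂/T₁ = (P₂/P₁)^((γ−1)/γ) ⇒ T₂ = 558×(0.128)^0.400 = 245 K; V₂ = 100 L.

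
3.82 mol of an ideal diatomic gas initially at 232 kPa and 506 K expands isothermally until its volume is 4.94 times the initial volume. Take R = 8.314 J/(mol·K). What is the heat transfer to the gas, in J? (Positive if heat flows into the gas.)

25700 J

V₁ = nRT₁/P₁ = 3.82×8.314×506/232 = 69.3 L.
Isothermal: T stays 506 K; PV = const ⇒ V₂ = 342 L, P₂ = 47.0 kPa.
ΔU = 0 (ideal gas, T constant).
W = nRT ln(V₂/V₁) = 3.82×8.314×506×ln(4.94) = 25700 J.
Q = ΔU + W = 25700 J.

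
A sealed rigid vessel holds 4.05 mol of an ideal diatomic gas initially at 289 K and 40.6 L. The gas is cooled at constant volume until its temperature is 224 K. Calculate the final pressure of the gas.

186 kPa

P₁ = nRT₁/V₁ = 4.05×8.314×289/40.6 = 240 kPa.
Isochoric: V stays 40.6 L; P/T = const ⇒ T₂ = 224 K, P₂ = 186 kPa.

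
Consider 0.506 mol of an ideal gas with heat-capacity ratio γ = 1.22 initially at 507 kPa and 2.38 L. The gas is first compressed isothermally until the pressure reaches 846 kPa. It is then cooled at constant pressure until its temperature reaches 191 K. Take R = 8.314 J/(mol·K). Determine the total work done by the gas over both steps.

T₁ = P₁V₁/(nR) = 507×2.38/(0.506×8.314) = 287 K.
Step 1 — Isothermal: T stays 287 K; PV = const ⇒ V₂ = 1.43 L, P₂ = 846 kPa.
ΔU = 0 (ideal gas, T constant).
W = nRT ln(V₂/V₁) = 0.506×8.314×287×ln(0.599) = -618 J.
Q = ΔU + W = -618 J.
State after step 1: P = 846 kPa, V = 1.43 L, T = 287 K.
Step 2 — Isobaric: P stays 846 kPa; V/T = const ⇒ T₂ = 191 K, V₂ = 0.950 L.
W = PΔV = 846×(0.950−1.43) kPa·L = -403 J.
ΔU = nCvΔT = 0.506×37.8×(191−287) = -1830 J.
Q = ΔU + W = nCpΔT = -2240 J.
Net over both steps: W = -1020 J, Q = -2850 J, ΔU = -1830 J.

-1020 J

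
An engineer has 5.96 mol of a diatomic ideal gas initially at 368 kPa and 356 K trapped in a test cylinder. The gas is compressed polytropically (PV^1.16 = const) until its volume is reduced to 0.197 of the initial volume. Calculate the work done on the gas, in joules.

32700 J

V₁ = nRT₁/P₁ = 5.96×8.314×356/368 = 47.9 L.
Polytropic n=1.16: T₂ = T₁(V₁/V₂)^(n−1) = 356×(5.08)^0.16 = 462 K; P₂ = P₁(V₁/V₂)^n = 2420 kPa.
W = (P₁V₁−P₂V₂)/(n−1) = (368×47.9−2420×9.44)/0.16 = -32700 J.
Work done on the gas = −W_by = 32700 J.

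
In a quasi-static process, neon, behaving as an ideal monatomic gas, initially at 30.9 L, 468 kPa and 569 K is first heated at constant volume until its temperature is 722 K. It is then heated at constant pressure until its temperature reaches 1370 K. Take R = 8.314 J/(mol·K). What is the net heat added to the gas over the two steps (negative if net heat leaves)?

n = P₁V₁/(RT₁) = 468×30.9/(8.314×569) = 3.06 mol.
Step 1 — Isochoric: V stays 30.9 L; P/T = const ⇒ T₂ = 722 K, P₂ = 594 kPa.
W = 0 (no volume change).
ΔU = nCvΔT = 3.06×12.5×(722−569) = 5830 J.
Q = ΔU = 5830 J.
State after step 1: P = 594 kPa, V = 30.9 L, T = 722 K.
Step 2 — Isobaric: P stays 594 kPa; V/T = const ⇒ T₂ = 1370 K, V₂ = 58.6 L.
W = PΔV = 594×(58.6−30.9) kPa·L = 16500 J.
ΔU = nCvΔT = 3.06×12.5×(1370−722) = 24700 J.
Q = ΔU + W = nCpΔT = 41200 J.
Net over both steps: W = 16500 J, Q = 47000 J, ΔU = 30500 J.

47000 J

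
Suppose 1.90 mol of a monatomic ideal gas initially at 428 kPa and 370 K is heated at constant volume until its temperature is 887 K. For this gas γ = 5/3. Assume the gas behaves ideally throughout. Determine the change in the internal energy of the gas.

V₁ = nRT₁/P₁ = 1.90×8.314×370/428 = 13.7 L.
Isochoric: V stays 13.7 L; P/T = const ⇒ T₂ = 887 K, P₂ = 1030 kPa.
For an ideal gas ΔU = nCvΔT with Cv = (3/2)R = 12.5 J/(mol·K).
ΔU = 1.90×12.5×(887−370) = 12300 J.

12300 J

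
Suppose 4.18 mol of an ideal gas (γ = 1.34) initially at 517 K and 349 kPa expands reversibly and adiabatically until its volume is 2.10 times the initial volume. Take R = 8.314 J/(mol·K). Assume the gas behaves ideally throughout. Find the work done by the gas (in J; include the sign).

V₁ = nRT₁/P₁ = 4.18×8.314×517/349 = 51.5 L.
Adiabatic: TV^(γ−1) = const ⇒ T₂ = 517×(0.476)^0.340 = 402 K; PV^γ = const ⇒ P₂ = 129 kPa.
ΔU = nCvΔT = 4.18×24.5×(402−517) = -11800 J.
Q = 0 for an adiabatic process, so W = −ΔU = 11800 J.

11800 J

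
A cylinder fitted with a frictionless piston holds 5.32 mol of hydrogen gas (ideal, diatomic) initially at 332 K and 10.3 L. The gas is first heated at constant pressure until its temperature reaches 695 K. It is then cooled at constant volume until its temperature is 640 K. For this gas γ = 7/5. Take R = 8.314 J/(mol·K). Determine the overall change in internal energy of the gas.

34100 J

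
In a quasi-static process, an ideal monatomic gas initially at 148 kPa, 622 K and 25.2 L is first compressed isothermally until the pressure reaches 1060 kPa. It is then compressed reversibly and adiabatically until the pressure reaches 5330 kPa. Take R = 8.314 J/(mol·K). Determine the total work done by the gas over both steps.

n = P₁V₁/(RT₁) = 148×25.2/(8.314×622) = 0.721 mol.
Step 1 — Isothermal: T stays 622 K; PV = const ⇒ V₂ = 3.52 L, P₂ = 1060 kPa.
ΔU = 0 (ideal gas, T constant).
W = nRT ln(V₂/V₁) = 0.721×8.314×622×ln(0.140) = -7340 J.
Q = ΔU + W = -7340 J.
State after step 1: P = 1060 kPa, V = 3.52 L, T = 622 K.
Step 2 — Adiabatic: T₂/T₁ = (P₂/P₁)^((γ−1)/γ) ⇒ T₂ = 622×(5.03)^0.400 = 1190 K; V₂ = 1.34 L.
ΔU = nCvΔT = 0.721×12.5×(1190−622) = 5080 J.
Q = 0 for an adiabatic process, so W = −ΔU = -5080 J.
Net over both steps: W = -12400 J, Q = -7340 J, ΔU = 5080 J.

-12400 J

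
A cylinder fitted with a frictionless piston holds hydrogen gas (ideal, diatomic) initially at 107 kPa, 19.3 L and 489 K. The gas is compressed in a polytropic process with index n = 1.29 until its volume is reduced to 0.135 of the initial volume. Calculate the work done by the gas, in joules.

n = P₁V₁/(RT₁) = 107×19.3/(8.314×489) = 0.508 mol.
Polytropic n=1.29: T₂ = T₁(V₁/V₂)^(n−1) = 489×(7.41)^0.29 = 874 K; P₂ = P₁(V₁/V₂)^n = 1420 kPa.
W = (P₁V₁−P₂V₂)/(n−1) = (107×19.3−1420×2.61)/0.29 = -5610 J.

-5610 J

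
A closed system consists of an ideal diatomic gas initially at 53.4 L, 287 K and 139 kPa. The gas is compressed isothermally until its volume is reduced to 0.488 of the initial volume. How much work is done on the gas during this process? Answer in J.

5330 J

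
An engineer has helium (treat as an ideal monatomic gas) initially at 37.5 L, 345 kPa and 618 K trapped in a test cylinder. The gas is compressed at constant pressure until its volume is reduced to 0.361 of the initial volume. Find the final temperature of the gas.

223 K

Isobaric: P stays 345 kPa; V/T = const ⇒ T₂ = 223 K, V₂ = 13.5 L.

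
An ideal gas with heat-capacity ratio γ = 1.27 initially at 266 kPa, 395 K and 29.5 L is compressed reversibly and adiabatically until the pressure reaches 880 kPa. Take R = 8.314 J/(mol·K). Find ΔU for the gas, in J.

8420 J

n = P₁V₁/(RT₁) = 266×29.5/(8.314×395) = 2.39 mol.
Adiabatic: T₂/T₁ = (P₂/P₁)^((γ−1)/γ) ⇒ T₂ = 395×(3.31)^0.213 = 509 K; V₂ = 11.5 L.
For an ideal gas ΔU = nCvΔT with Cv = R/(γ−1) = 30.8 J/(mol·K).
ΔU = 2.39×30.8×(509−395) = 8420 J.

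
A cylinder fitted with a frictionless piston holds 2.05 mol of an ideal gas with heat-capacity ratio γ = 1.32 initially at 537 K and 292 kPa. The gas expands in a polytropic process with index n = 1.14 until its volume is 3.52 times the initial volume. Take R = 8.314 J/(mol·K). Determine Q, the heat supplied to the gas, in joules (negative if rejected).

V₁ = nRT₁/P₁ = 2.05×8.314×537/292 = 31.3 L.
Polytropic n=1.14: T₂ = T₁(V₁/V₂)^(n−1) = 537×(0.284)^0.14 = 450 K; P₂ = P₁(V₁/V₂)^n = 69.6 kPa.
W = (P₁V₁−P₂V₂)/(n−1) = (292×31.3−69.6×110)/0.14 = 10600 J.
ΔU = nCvΔT = 2.05×26.0×(450−537) = -4620 J.
Q = ΔU + W = 5940 J.

5940 J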